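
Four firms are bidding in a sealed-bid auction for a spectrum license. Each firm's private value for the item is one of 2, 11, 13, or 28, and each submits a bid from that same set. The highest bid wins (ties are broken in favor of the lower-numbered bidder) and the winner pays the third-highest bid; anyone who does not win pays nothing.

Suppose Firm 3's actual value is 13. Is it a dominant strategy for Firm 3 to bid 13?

No

Consider the case where Firm 1 bids 2, Firm 2 bids 2 and Firm 4 bids 28.
Truthful bid 13: loses, pays 0, utility 0.
Bid 28 instead: wins, pays 2, utility 13 - 2 = 11.
Since 11 > 0, bidding 28 is strictly better here, so truthful bidding is not dominant.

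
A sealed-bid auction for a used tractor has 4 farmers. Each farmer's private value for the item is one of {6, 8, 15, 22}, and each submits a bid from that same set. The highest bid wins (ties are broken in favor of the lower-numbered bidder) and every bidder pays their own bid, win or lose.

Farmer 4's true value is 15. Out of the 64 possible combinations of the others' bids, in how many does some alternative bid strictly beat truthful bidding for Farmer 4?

57

Others bid (6, 6, 6): truth gives 0; bid 8 gives 7 > 0. Violating.
Others bid (6, 6, 15): truth gives -15; bid 6 gives -6 > -15. Violating.
Others bid (6, 6, 22): truth gives -15; bid 6 gives -6 > -15. Violating.
Others bid (6, 8, 15): truth gives -15; bid 6 gives -6 > -15. Violating.
Others bid (6, 6, 8): truth gives 0; no alternative beats it.
Others bid (6, 8, 6): truth gives 0; no alternative beats it.
(Checking all 64 profiles: 57 have a profitable deviation, 7 do not.)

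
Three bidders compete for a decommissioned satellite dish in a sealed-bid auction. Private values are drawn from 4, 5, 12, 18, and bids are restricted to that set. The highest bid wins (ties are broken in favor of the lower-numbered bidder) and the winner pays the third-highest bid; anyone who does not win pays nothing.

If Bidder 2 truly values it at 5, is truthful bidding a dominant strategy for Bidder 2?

Consider the case where Bidder 1 bids 4 and Bidder 3 bids 12.
Truthful bid 5: loses, pays 0, utility 0.
Bid 12 instead: wins, pays 4, utility 5 - 4 = 1.
Since 1 > 0, bidding 12 is strictly better here, so truthful bidding is not dominant.

No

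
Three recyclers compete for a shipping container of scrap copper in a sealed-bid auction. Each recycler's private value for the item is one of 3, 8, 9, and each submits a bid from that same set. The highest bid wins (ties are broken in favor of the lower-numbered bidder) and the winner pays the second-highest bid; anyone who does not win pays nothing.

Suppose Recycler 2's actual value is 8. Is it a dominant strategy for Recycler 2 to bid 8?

Check each profile of the others' bids and compare truth against every alternative bid.
Others bid (3, 3): truth gives 5, best alternative gives 5.
Others bid (3, 8): truth gives 0, best alternative gives 0.
Others bid (3, 9): truth gives 0, best alternative gives 0.
Others bid (8, 3): truth gives 0, best alternative gives 0.
Others bid (8, 8): truth gives 0, best alternative gives 0.
Others bid (8, 9): truth gives 0, best alternative gives 0.
(Remaining 3 profiles checked similarly; truth is weakly best in each.)
In every case the truthful bid is at least as good as any alternative, so it is a dominant strategy.

Yes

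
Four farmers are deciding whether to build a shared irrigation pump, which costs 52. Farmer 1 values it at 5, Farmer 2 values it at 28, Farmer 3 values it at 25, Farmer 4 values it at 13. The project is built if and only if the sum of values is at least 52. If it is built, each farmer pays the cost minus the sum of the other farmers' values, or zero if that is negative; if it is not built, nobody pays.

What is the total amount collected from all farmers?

Total value 71 ≥ cost 52, so it is built.
Farmer 1: others sum to 66; max(0, 52 - 66) = 0.
Farmer 2: others sum to 43; max(0, 52 - 43) = 9.
Farmer 3: others sum to 46; max(0, 52 - 46) = 6.
Farmer 4: others sum to 58; max(0, 52 - 58) = 0.
Total collected = 0 + 9 + 6 + 0 = 15.

15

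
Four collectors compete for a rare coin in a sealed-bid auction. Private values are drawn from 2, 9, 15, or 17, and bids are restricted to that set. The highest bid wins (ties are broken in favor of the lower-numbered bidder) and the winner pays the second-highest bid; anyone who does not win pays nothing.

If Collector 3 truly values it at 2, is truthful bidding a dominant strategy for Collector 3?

Check each profile of the others' bids and compare truth against every alternative bid.
Others bid (2, 2, 9): truth gives 0, best alternative gives -7.
Others bid (2, 2, 2): truth gives 0, best alternative gives 0.
Others bid (2, 2, 15): truth gives 0, best alternative gives 0.
Others bid (2, 2, 17): truth gives 0, best alternative gives 0.
Others bid (2, 9, 2): truth gives 0, best alternative gives 0.
Others bid (2, 9, 9): truth gives 0, best alternative gives 0.
(Remaining 58 profiles checked similarly; truth is weakly best in each.)
In every case the truthful bid is at least as good as any alternative, so it is a dominant strategy.

Yes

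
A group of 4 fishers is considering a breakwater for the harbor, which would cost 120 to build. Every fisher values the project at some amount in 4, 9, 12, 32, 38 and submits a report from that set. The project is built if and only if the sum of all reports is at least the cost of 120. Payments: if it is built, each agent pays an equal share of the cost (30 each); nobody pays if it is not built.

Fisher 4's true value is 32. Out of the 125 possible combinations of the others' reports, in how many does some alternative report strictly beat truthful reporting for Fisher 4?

9

Others report (9, 38, 38): truth gives 0; report 38 gives 2 > 0. Violating.
Others report (12, 32, 38): truth gives 0; report 38 gives 2 > 0. Violating.
Others report (12, 38, 32): truth gives 0; report 38 gives 2 > 0. Violating.
Others report (32, 12, 38): truth gives 0; report 38 gives 2 > 0. Violating.
Others report (4, 4, 4): truth gives 0; no alternative beats it.
Others report (4, 4, 9): truth gives 0; no alternative beats it.
(Checking all 125 profiles: 9 have a profitable deviation, 116 do not.)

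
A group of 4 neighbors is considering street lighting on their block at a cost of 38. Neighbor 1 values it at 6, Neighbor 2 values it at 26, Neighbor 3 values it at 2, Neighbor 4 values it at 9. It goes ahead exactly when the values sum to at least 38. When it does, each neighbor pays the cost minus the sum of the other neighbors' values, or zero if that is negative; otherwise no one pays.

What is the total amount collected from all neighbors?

26

Total value 43 ≥ cost 38, so it is built.
Neighbor 1: others sum to 37; max(0, 38 - 37) = 1.
Neighbor 2: others sum to 17; max(0, 38 - 17) = 21.
Neighbor 3: others sum to 41; max(0, 38 - 41) = 0.
Neighbor 4: others sum to 34; max(0, 38 - 34) = 4.
Total collected = 1 + 21 + 0 + 4 = 26.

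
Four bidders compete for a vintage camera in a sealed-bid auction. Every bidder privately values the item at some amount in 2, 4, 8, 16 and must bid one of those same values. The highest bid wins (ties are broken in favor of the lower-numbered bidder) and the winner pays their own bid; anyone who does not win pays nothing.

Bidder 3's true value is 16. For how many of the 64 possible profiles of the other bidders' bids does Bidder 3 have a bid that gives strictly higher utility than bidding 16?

Others bid (2, 2, 2): truth gives 0; bid 4 gives 12 > 0. Violating.
Others bid (2, 2, 4): truth gives 0; bid 4 gives 12 > 0. Violating.
Others bid (2, 2, 8): truth gives 0; bid 8 gives 8 > 0. Violating.
Others bid (2, 4, 2): truth gives 0; bid 8 gives 8 > 0. Violating.
Others bid (2, 2, 16): truth gives 0; no alternative beats it.
Others bid (2, 4, 16): truth gives 0; no alternative beats it.
(Checking all 64 profiles: 12 have a profitable deviation, 52 do not.)

12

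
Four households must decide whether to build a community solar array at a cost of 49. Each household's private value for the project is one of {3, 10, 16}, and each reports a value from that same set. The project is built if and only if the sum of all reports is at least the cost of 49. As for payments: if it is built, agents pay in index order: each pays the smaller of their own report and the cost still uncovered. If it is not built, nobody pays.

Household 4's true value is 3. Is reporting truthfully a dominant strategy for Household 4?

Check each profile of the others' reports and compare truth against every alternative report.
Others report (10, 16, 16): truth gives 0, best alternative gives -4.
Others report (16, 10, 16): truth gives 0, best alternative gives -4.
Others report (16, 16, 10): truth gives 0, best alternative gives -4.
Others report (16, 16, 16): truth gives 2, best alternative gives 2.
Others report (3, 3, 3): truth gives 0, best alternative gives 0.
Others report (3, 3, 10): truth gives 0, best alternative gives 0.
(Remaining 21 profiles checked similarly; truth is weakly best in each.)
In every case the truthful report is at least as good as any alternative, so it is a dominant strategy.

Yes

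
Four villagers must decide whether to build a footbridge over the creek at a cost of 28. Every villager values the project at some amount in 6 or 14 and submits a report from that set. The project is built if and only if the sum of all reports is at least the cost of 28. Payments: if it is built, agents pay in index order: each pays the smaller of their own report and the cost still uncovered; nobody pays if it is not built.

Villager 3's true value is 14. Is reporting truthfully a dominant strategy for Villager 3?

No

Consider the case where Villager 1 reports 6, Villager 2 reports 6 and Villager 4 reports 14.
Truthful report 14: project built, pays 14, utility 14 - 14 = 0.
Report 6 instead: project built, pays 6, utility 14 - 6 = 8.
Since 8 > 0, reporting 6 is strictly better here, so truthful reporting is not dominant.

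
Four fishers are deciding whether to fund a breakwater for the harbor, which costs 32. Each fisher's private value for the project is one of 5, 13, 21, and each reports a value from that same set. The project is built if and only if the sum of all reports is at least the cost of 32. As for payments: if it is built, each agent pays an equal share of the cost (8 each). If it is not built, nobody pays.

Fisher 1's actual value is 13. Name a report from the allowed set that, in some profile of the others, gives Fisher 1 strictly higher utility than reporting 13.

Suppose Fisher 2 reports 5, Fisher 3 reports 5 and Fisher 4 reports 5.
Report 13: project not built, utility 0.
Report 21: project built, pays 8, utility 13 - 8 = 5.
So reporting 21 beats truth here (5 > 0).

21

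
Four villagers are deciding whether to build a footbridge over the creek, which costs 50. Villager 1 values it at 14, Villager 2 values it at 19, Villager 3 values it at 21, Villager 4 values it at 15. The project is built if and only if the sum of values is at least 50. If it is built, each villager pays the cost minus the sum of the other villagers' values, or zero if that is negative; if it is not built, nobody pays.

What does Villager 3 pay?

2

Total value 69 ≥ cost 50, so the project is built.
The other villagers' values sum to 48.
Cost minus that sum is 50 - 48 = 2.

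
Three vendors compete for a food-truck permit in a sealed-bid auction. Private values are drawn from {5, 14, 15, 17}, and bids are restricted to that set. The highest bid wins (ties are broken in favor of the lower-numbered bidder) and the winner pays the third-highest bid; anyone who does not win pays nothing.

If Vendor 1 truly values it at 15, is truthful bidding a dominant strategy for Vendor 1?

Consider the case where Vendor 2 bids 5 and Vendor 3 bids 17.
Truthful bid 15: loses, pays 0, utility 0.
Bid 17 instead: wins, pays 5, utility 15 - 5 = 10.
Since 10 > 0, bidding 17 is strictly better here, so truthful bidding is not dominant.

No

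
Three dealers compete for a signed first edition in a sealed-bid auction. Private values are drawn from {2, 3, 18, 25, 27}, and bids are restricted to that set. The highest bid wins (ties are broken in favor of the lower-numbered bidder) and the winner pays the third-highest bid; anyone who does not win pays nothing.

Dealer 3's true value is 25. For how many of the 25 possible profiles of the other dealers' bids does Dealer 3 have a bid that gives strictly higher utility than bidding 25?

Others bid (2, 25): truth gives 0; bid 27 gives 23 > 0. Violating.
Others bid (3, 25): truth gives 0; bid 27 gives 22 > 0. Violating.
Others bid (18, 25): truth gives 0; bid 27 gives 7 > 0. Violating.
Others bid (25, 2): truth gives 0; bid 27 gives 23 > 0. Violating.
Others bid (2, 2): truth gives 23; no alternative beats it.
Others bid (2, 3): truth gives 23; no alternative beats it.
(Checking all 25 profiles: 6 have a profitable deviation, 19 do not.)

6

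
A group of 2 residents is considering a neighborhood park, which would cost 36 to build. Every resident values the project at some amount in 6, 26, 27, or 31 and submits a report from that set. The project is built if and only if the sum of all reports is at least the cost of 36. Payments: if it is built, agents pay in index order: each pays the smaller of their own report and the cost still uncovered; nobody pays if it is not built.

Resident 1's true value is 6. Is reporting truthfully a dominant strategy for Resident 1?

Yes

Check each profile of the others' reports and compare truth against every alternative report.
Others report (26): truth gives 0, best alternative gives -20.
Others report (27): truth gives 0, best alternative gives -20.
Others report (31): truth gives 0, best alternative gives -20.
Others report (6): truth gives 0, best alternative gives 0.
In every case the truthful report is at least as good as any alternative, so it is a dominant strategy.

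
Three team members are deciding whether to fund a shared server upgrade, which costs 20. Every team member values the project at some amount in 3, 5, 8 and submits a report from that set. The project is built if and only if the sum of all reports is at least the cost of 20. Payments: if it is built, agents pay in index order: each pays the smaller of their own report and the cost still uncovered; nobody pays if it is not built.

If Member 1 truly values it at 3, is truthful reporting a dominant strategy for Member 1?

Check each profile of the others' reports and compare truth against every alternative report.
Others report (8, 8): truth gives 0, best alternative gives -2.
Others report (3, 3): truth gives 0, best alternative gives 0.
Others report (3, 5): truth gives 0, best alternative gives 0.
Others report (3, 8): truth gives 0, best alternative gives 0.
Others report (5, 3): truth gives 0, best alternative gives 0.
Others report (5, 5): truth gives 0, best alternative gives 0.
(Remaining 3 profiles checked similarly; truth is weakly best in each.)
In every case the truthful report is at least as good as any alternative, so it is a dominant strategy.

Yes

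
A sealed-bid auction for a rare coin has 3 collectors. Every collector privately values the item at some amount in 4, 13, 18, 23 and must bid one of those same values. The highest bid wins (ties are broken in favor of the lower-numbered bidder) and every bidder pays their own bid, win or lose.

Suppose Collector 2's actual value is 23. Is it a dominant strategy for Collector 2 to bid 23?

Consider the case where Collector 1 bids 4 and Collector 3 bids 4.
Truthful bid 23: wins, pays 23, utility 23 - 23 = 0.
Bid 13 instead: wins, pays 13, utility 23 - 13 = 10.
Since 10 > 0, bidding 13 is strictly better here, so truthful bidding is not dominant.

No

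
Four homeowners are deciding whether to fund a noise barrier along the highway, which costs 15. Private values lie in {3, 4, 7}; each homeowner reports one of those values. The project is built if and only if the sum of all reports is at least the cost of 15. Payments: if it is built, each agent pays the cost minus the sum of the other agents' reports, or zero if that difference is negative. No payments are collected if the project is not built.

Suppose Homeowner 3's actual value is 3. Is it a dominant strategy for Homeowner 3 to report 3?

Yes

Check each profile of the others' reports and compare truth against every alternative report.
Others report (3, 4, 4): truth gives 0, best alternative gives -1.
Others report (4, 3, 4): truth gives 0, best alternative gives -1.
Others report (4, 4, 3): truth gives 0, best alternative gives -1.
Others report (3, 7, 7): truth gives 3, best alternative gives 3.
Others report (4, 4, 7): truth gives 3, best alternative gives 3.
Others report (4, 7, 4): truth gives 3, best alternative gives 3.
(Remaining 21 profiles checked similarly; truth is weakly best in each.)
In every case the truthful report is at least as good as any alternative, so it is a dominant strategy.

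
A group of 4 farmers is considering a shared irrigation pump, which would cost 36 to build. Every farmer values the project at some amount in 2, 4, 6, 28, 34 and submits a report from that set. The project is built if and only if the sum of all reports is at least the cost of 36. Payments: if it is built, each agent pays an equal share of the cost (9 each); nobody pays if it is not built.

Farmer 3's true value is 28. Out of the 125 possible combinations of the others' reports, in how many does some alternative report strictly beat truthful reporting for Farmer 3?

1

Others report (2, 2, 2): truth gives 0; report 34 gives 19 > 0. Violating.
Others report (2, 2, 4): truth gives 19; no alternative beats it.
Others report (2, 2, 6): truth gives 19; no alternative beats it.
(Checking all 125 profiles: 1 has a profitable deviation, 124 do not.)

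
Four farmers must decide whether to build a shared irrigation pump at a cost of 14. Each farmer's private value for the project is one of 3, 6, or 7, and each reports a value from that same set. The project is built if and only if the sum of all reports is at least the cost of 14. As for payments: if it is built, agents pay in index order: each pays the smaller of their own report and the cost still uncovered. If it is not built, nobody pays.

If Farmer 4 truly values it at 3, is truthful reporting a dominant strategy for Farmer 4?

Check each profile of the others' reports and compare truth against every alternative report.
Others report (3, 3, 3): truth gives 0, best alternative gives -2.
Others report (3, 6, 6): truth gives 3, best alternative gives 3.
Others report (3, 6, 7): truth gives 3, best alternative gives 3.
Others report (3, 7, 6): truth gives 3, best alternative gives 3.
Others report (3, 7, 7): truth gives 3, best alternative gives 3.
Others report (6, 3, 6): truth gives 3, best alternative gives 3.
(Remaining 21 profiles checked similarly; truth is weakly best in each.)
In every case the truthful report is at least as good as any alternative, so it is a dominant strategy.

Yes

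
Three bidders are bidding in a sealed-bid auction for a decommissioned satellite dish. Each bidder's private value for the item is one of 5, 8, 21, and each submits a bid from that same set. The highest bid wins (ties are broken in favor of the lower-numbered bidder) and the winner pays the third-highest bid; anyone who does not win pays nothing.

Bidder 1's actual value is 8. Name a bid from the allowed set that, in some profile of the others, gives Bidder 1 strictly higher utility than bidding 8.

Suppose Bidder 2 bids 5 and Bidder 3 bids 21.
Bid 8: loses, pays 0, utility 0.
Bid 21: wins, pays 5, utility 8 - 5 = 3.
So bidding 21 beats truth here (3 > 0).

21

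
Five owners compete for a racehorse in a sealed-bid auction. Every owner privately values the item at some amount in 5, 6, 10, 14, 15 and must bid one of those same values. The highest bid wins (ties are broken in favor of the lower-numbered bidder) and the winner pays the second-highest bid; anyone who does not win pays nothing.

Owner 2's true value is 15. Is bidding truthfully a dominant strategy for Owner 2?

Check each profile of the others' bids and compare truth against every alternative bid.
Others bid (14, 5, 5, 5): truth gives 1, best alternative gives 0.
Others bid (14, 5, 5, 6): truth gives 1, best alternative gives 0.
Others bid (14, 5, 5, 10): truth gives 1, best alternative gives 0.
Others bid (14, 5, 5, 14): truth gives 1, best alternative gives 0.
Others bid (14, 5, 6, 5): truth gives 1, best alternative gives 0.
Others bid (14, 5, 6, 6): truth gives 1, best alternative gives 0.
(Remaining 619 profiles checked similarly; truth is weakly best in each.)
In every case the truthful bid is at least as good as any alternative, so it is a dominant strategy.

Yes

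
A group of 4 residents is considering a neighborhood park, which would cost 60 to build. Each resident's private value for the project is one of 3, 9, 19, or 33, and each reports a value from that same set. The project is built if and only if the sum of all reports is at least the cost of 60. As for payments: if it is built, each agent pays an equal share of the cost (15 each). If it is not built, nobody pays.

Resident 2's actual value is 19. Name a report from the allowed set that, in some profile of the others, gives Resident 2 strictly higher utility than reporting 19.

Suppose Resident 1 reports 3, Resident 3 reports 3 and Resident 4 reports 33.
Report 19: project not built, utility 0.
Report 33: project built, pays 15, utility 19 - 15 = 4.
So reporting 33 beats truth here (4 > 0).

33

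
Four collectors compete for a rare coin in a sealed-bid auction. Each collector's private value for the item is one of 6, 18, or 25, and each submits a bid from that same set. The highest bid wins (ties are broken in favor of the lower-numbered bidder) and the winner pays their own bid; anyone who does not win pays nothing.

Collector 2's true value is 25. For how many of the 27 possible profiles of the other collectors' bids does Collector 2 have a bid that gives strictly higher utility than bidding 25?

4

Others bid (6, 6, 6): truth gives 0; bid 18 gives 7 > 0. Violating.
Others bid (6, 6, 18): truth gives 0; bid 18 gives 7 > 0. Violating.
Others bid (6, 18, 6): truth gives 0; bid 18 gives 7 > 0. Violating.
Others bid (6, 18, 18): truth gives 0; bid 18 gives 7 > 0. Violating.
Others bid (6, 6, 25): truth gives 0; no alternative beats it.
Others bid (6, 18, 25): truth gives 0; no alternative beats it.
(Checking all 27 profiles: 4 have a profitable deviation, 23 do not.)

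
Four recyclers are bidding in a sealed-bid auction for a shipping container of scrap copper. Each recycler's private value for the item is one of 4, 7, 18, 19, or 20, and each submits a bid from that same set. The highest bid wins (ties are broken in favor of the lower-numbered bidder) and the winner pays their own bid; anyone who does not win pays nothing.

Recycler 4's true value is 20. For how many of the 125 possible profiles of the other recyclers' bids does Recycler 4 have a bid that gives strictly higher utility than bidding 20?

27

Others bid (4, 4, 4): truth gives 0; bid 7 gives 13 > 0. Violating.
Others bid (4, 4, 7): truth gives 0; bid 18 gives 2 > 0. Violating.
Others bid (4, 4, 18): truth gives 0; bid 19 gives 1 > 0. Violating.
Others bid (4, 7, 4): truth gives 0; bid 18 gives 2 > 0. Violating.
Others bid (4, 4, 19): truth gives 0; no alternative beats it.
Others bid (4, 4, 20): truth gives 0; no alternative beats it.
(Checking all 125 profiles: 27 have a profitable deviation, 98 do not.)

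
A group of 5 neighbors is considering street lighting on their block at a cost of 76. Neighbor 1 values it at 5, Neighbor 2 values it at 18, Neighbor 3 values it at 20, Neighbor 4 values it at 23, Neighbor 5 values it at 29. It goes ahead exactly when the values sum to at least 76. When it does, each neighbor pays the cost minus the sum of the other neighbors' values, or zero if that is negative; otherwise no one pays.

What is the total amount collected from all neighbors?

Total value 95 ≥ cost 76, so it is built.
Neighbor 1: others sum to 90; max(0, 76 - 90) = 0.
Neighbor 2: others sum to 77; max(0, 76 - 77) = 0.
Neighbor 3: others sum to 75; max(0, 76 - 75) = 1.
Neighbor 4: others sum to 72; max(0, 76 - 72) = 4.
Neighbor 5: others sum to 66; max(0, 76 - 66) = 10.
Total collected = 0 + 0 + 1 + 4 + 10 = 15.

15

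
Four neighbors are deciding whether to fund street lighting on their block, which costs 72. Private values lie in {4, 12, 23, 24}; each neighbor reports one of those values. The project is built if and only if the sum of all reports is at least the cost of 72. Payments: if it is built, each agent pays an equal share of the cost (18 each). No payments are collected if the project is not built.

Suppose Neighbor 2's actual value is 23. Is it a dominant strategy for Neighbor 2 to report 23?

Consider the case where Neighbor 1 reports 12, Neighbor 3 reports 12 and Neighbor 4 reports 24.
Truthful report 23: project not built, utility 0.
Report 24 instead: project built, pays 18, utility 23 - 18 = 5.
Since 5 > 0, reporting 24 is strictly better here, so truthful reporting is not dominant.

No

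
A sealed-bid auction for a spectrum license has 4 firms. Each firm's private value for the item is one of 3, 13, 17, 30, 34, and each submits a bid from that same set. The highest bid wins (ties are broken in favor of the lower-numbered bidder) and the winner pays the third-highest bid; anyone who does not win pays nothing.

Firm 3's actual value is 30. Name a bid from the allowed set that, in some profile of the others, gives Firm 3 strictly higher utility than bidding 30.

34

Suppose Firm 1 bids 3, Firm 2 bids 3 and Firm 4 bids 34.
Bid 30: loses, pays 0, utility 0.
Bid 34: wins, pays 3, utility 30 - 3 = 27.
So bidding 34 beats truth here (27 > 0).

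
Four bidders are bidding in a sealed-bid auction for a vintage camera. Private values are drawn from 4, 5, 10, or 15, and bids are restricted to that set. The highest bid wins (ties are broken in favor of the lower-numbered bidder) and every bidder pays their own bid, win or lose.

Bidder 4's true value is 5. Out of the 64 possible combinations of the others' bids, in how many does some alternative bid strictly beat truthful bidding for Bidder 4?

63

Others bid (4, 4, 5): truth gives -5; bid 4 gives -4 > -5. Violating.
Others bid (4, 4, 10): truth gives -5; bid 4 gives -4 > -5. Violating.
Others bid (4, 4, 15): truth gives -5; bid 4 gives -4 > -5. Violating.
Others bid (4, 5, 4): truth gives -5; bid 4 gives -4 > -5. Violating.
Others bid (4, 4, 4): truth gives 0; no alternative beats it.
(Checking all 64 profiles: 63 have a profitable deviation, 1 does not.)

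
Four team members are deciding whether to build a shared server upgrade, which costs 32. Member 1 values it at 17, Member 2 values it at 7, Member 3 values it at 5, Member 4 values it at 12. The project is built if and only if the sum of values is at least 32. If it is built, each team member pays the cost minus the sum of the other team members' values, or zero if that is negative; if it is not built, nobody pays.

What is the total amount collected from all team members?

11

Total value 41 ≥ cost 32, so it is built.
Member 1: others sum to 24; max(0, 32 - 24) = 8.
Member 2: others sum to 34; max(0, 32 - 34) = 0.
Member 3: others sum to 36; max(0, 32 - 36) = 0.
Member 4: others sum to 29; max(0, 32 - 29) = 3.
Total collected = 8 + 0 + 0 + 3 = 11.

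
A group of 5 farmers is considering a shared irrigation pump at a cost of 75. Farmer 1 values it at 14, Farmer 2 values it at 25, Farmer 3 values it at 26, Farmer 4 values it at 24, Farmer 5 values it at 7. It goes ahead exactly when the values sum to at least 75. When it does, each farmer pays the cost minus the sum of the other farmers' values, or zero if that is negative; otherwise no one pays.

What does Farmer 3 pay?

Total value 96 ≥ cost 75, so the project is built.
The other farmers' values sum to 70.
Cost minus that sum is 75 - 70 = 5.

5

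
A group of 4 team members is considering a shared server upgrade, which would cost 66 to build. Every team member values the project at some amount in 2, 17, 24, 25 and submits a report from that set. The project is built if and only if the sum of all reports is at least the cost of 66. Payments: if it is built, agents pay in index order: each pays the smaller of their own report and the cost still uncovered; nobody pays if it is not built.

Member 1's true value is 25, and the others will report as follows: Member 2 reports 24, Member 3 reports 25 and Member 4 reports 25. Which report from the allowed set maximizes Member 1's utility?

Report 2: project built, pays 2, utility 25 - 2 = 23.
Report 17: project built, pays 17, utility 25 - 17 = 8.
Report 24: project built, pays 24, utility 25 - 24 = 1.
Report 25: project built, pays 25, utility 25 - 25 = 0.
The best choice is 2 with utility 23.

2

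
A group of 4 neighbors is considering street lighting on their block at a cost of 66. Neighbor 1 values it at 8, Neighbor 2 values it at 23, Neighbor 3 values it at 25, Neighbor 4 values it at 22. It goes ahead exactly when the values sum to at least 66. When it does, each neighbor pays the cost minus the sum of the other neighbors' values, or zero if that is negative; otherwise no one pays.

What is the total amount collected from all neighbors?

Total value 78 ≥ cost 66, so it is built.
Neighbor 1: others sum to 70; max(0, 66 - 70) = 0.
Neighbor 2: others sum to 55; max(0, 66 - 55) = 11.
Neighbor 3: others sum to 53; max(0, 66 - 53) = 13.
Neighbor 4: others sum to 56; max(0, 66 - 56) = 10.
Total collected = 0 + 11 + 13 + 10 = 34.

34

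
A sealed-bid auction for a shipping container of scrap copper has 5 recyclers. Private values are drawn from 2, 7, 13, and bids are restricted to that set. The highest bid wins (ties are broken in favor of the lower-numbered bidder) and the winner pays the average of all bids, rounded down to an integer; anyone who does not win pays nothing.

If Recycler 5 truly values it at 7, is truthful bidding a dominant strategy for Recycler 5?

Consider the case where Recycler 1 bids 2, Recycler 2 bids 2, Recycler 3 bids 2 and Recycler 4 bids 7.
Truthful bid 7: loses, pays 0, utility 0.
Bid 13 instead: wins, pays 5, utility 7 - 5 = 2.
Since 2 > 0, bidding 13 is strictly better here, so truthful bidding is not dominant.

No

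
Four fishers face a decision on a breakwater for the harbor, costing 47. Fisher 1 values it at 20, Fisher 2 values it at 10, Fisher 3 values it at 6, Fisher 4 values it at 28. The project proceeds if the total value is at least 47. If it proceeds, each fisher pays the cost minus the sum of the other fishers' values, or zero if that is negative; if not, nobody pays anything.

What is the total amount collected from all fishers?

Total value 64 ≥ cost 47, so it is built.
Fisher 1: others sum to 44; max(0, 47 - 44) = 3.
Fisher 2: others sum to 54; max(0, 47 - 54) = 0.
Fisher 3: others sum to 58; max(0, 47 - 58) = 0.
Fisher 4: others sum to 36; max(0, 47 - 36) = 11.
Total collected = 3 + 0 + 0 + 11 = 14.

14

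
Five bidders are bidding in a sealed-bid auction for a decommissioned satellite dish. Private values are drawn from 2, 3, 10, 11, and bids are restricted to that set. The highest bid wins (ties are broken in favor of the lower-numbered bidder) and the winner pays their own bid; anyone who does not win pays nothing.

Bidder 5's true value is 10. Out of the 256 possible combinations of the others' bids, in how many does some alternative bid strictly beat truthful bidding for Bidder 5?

1

Others bid (2, 2, 2, 2): truth gives 0; bid 3 gives 7 > 0. Violating.
Others bid (2, 2, 2, 3): truth gives 0; no alternative beats it.
Others bid (2, 2, 2, 10): truth gives 0; no alternative beats it.
(Checking all 256 profiles: 1 has a profitable deviation, 255 do not.)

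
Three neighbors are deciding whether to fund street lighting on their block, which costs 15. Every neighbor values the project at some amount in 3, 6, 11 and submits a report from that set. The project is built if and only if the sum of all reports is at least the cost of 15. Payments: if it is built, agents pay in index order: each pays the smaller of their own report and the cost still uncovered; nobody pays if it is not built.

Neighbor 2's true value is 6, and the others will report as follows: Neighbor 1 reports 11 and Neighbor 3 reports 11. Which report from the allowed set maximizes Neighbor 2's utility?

Report 3: project built, pays 3, utility 6 - 3 = 3.
Report 6: project built, pays 4, utility 6 - 4 = 2.
Report 11: project built, pays 4, utility 6 - 4 = 2.
The best choice is 3 with utility 3.

3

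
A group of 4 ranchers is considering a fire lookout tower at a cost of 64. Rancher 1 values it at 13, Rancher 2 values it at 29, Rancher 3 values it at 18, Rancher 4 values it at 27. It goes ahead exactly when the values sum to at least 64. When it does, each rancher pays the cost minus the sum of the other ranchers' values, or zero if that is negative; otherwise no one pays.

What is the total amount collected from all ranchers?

Total value 87 ≥ cost 64, so it is built.
Rancher 1: others sum to 74; max(0, 64 - 74) = 0.
Rancher 2: others sum to 58; max(0, 64 - 58) = 6.
Rancher 3: others sum to 69; max(0, 64 - 69) = 0.
Rancher 4: others sum to 60; max(0, 64 - 60) = 4.
Total collected = 0 + 6 + 0 + 4 = 10.

10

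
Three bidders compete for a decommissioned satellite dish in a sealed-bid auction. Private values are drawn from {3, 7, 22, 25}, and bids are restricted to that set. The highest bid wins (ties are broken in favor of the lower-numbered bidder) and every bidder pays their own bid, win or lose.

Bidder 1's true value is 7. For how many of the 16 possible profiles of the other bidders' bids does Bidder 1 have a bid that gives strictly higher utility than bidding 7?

13

Others bid (3, 3): truth gives 0; bid 3 gives 4 > 0. Violating.
Others bid (3, 22): truth gives -7; bid 3 gives -3 > -7. Violating.
Others bid (3, 25): truth gives -7; bid 3 gives -3 > -7. Violating.
Others bid (7, 22): truth gives -7; bid 3 gives -3 > -7. Violating.
Others bid (3, 7): truth gives 0; no alternative beats it.
Others bid (7, 3): truth gives 0; no alternative beats it.
(Checking all 16 profiles: 13 have a profitable deviation, 3 do not.)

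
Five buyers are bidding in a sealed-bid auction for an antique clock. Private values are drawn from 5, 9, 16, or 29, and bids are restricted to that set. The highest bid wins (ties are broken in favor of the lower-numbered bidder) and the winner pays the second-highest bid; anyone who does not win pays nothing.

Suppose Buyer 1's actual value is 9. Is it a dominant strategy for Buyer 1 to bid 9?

Yes

Check each profile of the others' bids and compare truth against every alternative bid.
Others bid (5, 5, 5, 5): truth gives 4, best alternative gives 4.
Others bid (5, 5, 5, 9): truth gives 0, best alternative gives 0.
Others bid (5, 5, 5, 16): truth gives 0, best alternative gives 0.
Others bid (5, 5, 5, 29): truth gives 0, best alternative gives 0.
Others bid (5, 5, 9, 5): truth gives 0, best alternative gives 0.
Others bid (5, 5, 9, 9): truth gives 0, best alternative gives 0.
(Remaining 250 profiles checked similarly; truth is weakly best in each.)
In every case the truthful bid is at least as good as any alternative, so it is a dominant strategy.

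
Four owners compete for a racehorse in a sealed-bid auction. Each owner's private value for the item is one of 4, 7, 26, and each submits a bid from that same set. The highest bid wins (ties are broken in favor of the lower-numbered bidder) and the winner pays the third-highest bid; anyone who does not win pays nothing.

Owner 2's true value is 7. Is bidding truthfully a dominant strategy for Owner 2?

No

Consider the case where Owner 1 bids 4, Owner 3 bids 4 and Owner 4 bids 26.
Truthful bid 7: loses, pays 0, utility 0.
Bid 26 instead: wins, pays 4, utility 7 - 4 = 3.
Since 3 > 0, bidding 26 is strictly better here, so truthful bidding is not dominant.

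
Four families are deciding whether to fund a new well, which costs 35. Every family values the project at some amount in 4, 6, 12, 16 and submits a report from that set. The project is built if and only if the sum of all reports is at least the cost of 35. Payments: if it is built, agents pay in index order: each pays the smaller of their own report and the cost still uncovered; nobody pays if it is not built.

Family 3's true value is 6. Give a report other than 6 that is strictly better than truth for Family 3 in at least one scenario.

Suppose Family 1 reports 4, Family 2 reports 12 and Family 4 reports 16.
Report 6: project built, pays 6, utility 6 - 6 = 0.
Report 4: project built, pays 4, utility 6 - 4 = 2.
So reporting 4 beats truth here (2 > 0).

4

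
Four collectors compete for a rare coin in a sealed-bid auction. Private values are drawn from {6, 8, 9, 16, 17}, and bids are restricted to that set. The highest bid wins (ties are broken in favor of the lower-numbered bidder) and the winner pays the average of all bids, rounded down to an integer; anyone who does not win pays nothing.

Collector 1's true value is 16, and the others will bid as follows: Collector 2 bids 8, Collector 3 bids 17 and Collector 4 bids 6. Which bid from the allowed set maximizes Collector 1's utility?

17

Bid 6: loses, pays 0, utility 0.
Bid 8: loses, pays 0, utility 0.
Bid 9: loses, pays 0, utility 0.
Bid 16: loses, pays 0, utility 0.
Bid 17: wins, pays 12, utility 16 - 12 = 4.
The best choice is 17 with utility 4.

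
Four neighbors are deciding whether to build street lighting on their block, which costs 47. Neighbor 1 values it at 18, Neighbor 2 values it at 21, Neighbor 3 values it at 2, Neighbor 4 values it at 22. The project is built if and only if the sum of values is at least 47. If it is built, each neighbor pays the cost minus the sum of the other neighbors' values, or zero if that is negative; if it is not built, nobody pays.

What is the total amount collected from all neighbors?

Total value 63 ≥ cost 47, so it is built.
Neighbor 1: others sum to 45; max(0, 47 - 45) = 2.
Neighbor 2: others sum to 42; max(0, 47 - 42) = 5.
Neighbor 3: others sum to 61; max(0, 47 - 61) = 0.
Neighbor 4: others sum to 41; max(0, 47 - 41) = 6.
Total collected = 2 + 5 + 0 + 6 = 13.

13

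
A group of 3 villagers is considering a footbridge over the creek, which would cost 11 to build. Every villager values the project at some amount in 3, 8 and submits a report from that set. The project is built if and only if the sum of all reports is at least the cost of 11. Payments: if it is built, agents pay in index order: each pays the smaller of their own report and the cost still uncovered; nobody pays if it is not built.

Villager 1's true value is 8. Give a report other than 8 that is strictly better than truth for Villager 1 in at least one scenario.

Suppose Villager 2 reports 3 and Villager 3 reports 8.
Report 8: project built, pays 8, utility 8 - 8 = 0.
Report 3: project built, pays 3, utility 8 - 3 = 5.
So reporting 3 beats truth here (5 > 0).

3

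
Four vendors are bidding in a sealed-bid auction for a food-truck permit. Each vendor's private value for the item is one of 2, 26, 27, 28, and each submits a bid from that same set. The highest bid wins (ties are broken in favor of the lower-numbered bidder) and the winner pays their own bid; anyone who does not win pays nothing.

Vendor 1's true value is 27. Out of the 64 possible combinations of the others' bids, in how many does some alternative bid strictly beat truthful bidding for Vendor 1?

Others bid (2, 2, 2): truth gives 0; bid 2 gives 25 > 0. Violating.
Others bid (2, 2, 26): truth gives 0; bid 26 gives 1 > 0. Violating.
Others bid (2, 26, 2): truth gives 0; bid 26 gives 1 > 0. Violating.
Others bid (2, 26, 26): truth gives 0; bid 26 gives 1 > 0. Violating.
Others bid (2, 2, 27): truth gives 0; no alternative beats it.
Others bid (2, 2, 28): truth gives 0; no alternative beats it.
(Checking all 64 profiles: 8 have a profitable deviation, 56 do not.)

8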